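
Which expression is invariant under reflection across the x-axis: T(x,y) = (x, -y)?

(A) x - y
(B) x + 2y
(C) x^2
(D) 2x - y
C

The map is reflection across the x-axis: T(x,y) = (x, -y).
Substitute the transformed coordinates into each option and compare with the original:
(A) x - y  ->  (x) - (-y) = x + y   [differs from x - y: not invariant]
(B) x + 2y  ->  (x) + 2(-y) = x - 2y   [differs from x + 2y: not invariant]
(C) x^2  ->  (x)^2 = x^2   [equals x^2: invariant]
(D) 2x - y  ->  2(x) - (-y) = 2x + y   [differs from 2x - y: not invariant]

Only option (C), x^2, is unchanged by the transformation.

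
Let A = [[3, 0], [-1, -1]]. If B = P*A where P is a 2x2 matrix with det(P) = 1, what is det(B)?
-3

By the multiplicative property of determinants, det(B) = det(P*A) = det(P) * det(A) = det(A),
so the determinant is invariant under multiplication by any determinant-1 matrix; we just need det(A).

det(A) = (3)(-1) - (0)(-1) = -3 - 0 = -3

Therefore det(B) = 1 * (-3) = -3.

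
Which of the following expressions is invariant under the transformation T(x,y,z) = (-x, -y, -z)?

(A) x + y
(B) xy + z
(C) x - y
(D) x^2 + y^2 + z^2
D

Apply T(x,y,z) = (-x, -y, -z) to each option, i.e. replace (x, y, z) by the transformed coordinates.
Substitute the transformed coordinates into each option and compare with the original:
(A) x + y  ->  (-x) + (-y) = -x - y   [differs from x + y: not invariant]
(B) xy + z  ->  (-x)(-y) + (-z) = xy - z   [differs from xy + z: not invariant]
(C) x - y  ->  (-x) - (-y) = -x + y   [differs from x - y: not invariant]
(D) x^2 + y^2 + z^2  ->  (-x)^2 + (-y)^2 + (-z)^2 = x^2 + y^2 + z^2   [equals x^2 + y^2 + z^2: invariant]

Only option (D), x^2 + y^2 + z^2, is unchanged by the transformation.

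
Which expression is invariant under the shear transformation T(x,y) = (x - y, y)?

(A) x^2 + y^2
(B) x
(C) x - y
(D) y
D

Under the shear T(x,y) = (x - y, y):
Substitute the transformed coordinates into each option and compare with the original:
(A) x^2 + y^2  ->  (x - y)^2 + (y)^2 = x^2 - 2xy + 2y^2   [differs from x^2 + y^2: not invariant]
(B) x  ->  (x - y) = x - y   [differs from x: not invariant]
(C) x - y  ->  (x - y) - (y) = x - 2y   [differs from x - y: not invariant]
(D) y  ->  (y) = y   [equals y: invariant]

Only option (D), y, is unchanged by the transformation.
A horizontal shear moves points parallel to the x-axis, so the y-coordinate (and any function of y alone) is unchanged.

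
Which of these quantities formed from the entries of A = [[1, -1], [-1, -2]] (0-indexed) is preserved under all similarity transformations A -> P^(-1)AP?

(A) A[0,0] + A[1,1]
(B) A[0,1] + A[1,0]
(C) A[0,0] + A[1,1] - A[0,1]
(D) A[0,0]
A

A[0,0] + A[1,1] is the trace of A. By the cyclic property of the trace, tr(P^(-1)AP) = tr(APP^(-1)) = tr(A), so it is the same for every matrix similar to A.

The other combinations are not similarity invariants. For example, take P = [[2, 1], [1, 1]] (det P = 1), so P^(-1) = [[1, -1], [-1, 2]] and
B = P^(-1)AP = [[5, 3], [-9, -6]].
Evaluating each option on A and on B:
(A) A[0,0] + A[1,1]: -1 for A, -1 for B -> unchanged
(B) A[0,1] + A[1,0]: -2 for A, -6 for B -> changes
(C) A[0,0] + A[1,1] - A[0,1]: 0 for A, -4 for B -> changes
(D) A[0,0]: 1 for A, 5 for B -> changes

Only (A) A[0,0] + A[1,1] = -1 survives (and it does so for every P, not just this one), so it is the invariant.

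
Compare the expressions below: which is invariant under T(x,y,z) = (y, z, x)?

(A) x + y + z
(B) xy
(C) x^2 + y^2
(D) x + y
A

Apply T(x,y,z) = (y, z, x) to each option, i.e. replace (x, y, z) by the transformed coordinates.
Substitute the transformed coordinates into each option and compare with the original:
(A) x + y + z  ->  (y) + (z) + (x) = x + y + z   [equals x + y + z: invariant]
(B) xy  ->  (y)(z) = yz   [differs from xy: not invariant]
(C) x^2 + y^2  ->  (y)^2 + (z)^2 = y^2 + z^2   [differs from x^2 + y^2: not invariant]
(D) x + y  ->  (y) + (z) = y + z   [differs from x + y: not invariant]

Only option (A), x + y + z, is unchanged by the transformation.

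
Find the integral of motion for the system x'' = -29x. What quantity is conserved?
E = (x')^2 + 29x^2

Multiply the equation by x':
x' * x'' = -29x * x'
The left side is d/dt[(x')^2/2] and the right side is d/dt[-29x^2/2], so
d/dt[(x')^2/2 + 29x^2/2] = 0, i.e. (x')^2/2 + 29x^2/2 = constant.
Multiplying by 2, the integral of motion is E = (x')^2 + 29x^2.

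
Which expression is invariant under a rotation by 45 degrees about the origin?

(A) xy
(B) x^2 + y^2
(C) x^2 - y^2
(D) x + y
B

A rotation by 45 degrees sends (x, y) to (sqrt(2)x/2 - sqrt(2)y/2, sqrt(2)x/2 + sqrt(2)y/2).
Substitute the transformed coordinates into each option and compare with the original:
(A) xy  ->  (sqrt(2)x/2 - sqrt(2)y/2)(sqrt(2)x/2 + sqrt(2)y/2) = x^2/2 - y^2/2   [differs from xy: not invariant]
(B) x^2 + y^2  ->  (sqrt(2)x/2 - sqrt(2)y/2)^2 + (sqrt(2)x/2 + sqrt(2)y/2)^2 = x^2 + y^2   [equals x^2 + y^2: invariant]
(C) x^2 - y^2  ->  (sqrt(2)x/2 - sqrt(2)y/2)^2 - (sqrt(2)x/2 + sqrt(2)y/2)^2 = -2xy   [differs from x^2 - y^2: not invariant]
(D) x + y  ->  (sqrt(2)x/2 - sqrt(2)y/2) + (sqrt(2)x/2 + sqrt(2)y/2) = sqrt(2)x   [differs from x + y: not invariant]

Only option (B), x^2 + y^2, is unchanged by the transformation.
Geometrically, x^2 + y^2 is the squared distance from the origin, which every rotation about the origin preserves.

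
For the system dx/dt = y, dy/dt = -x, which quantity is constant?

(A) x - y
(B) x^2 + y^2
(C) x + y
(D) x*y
B

A first integral I satisfies dI/dt = 0 along every solution. Differentiate each option and use the equation of motion:
(A) d/dt[x - y] = y - (-x) = x + y, not identically 0
(B) d/dt[x^2 + y^2] = 2x*dx/dt + 2y*dy/dt = 2x*y + 2y*(-x) = 0
(C) d/dt[x + y] = y + (-x) = y - x, not identically 0
(D) d/dt[x*y] = (dx/dt)y + x(dy/dt) = y^2 - x^2, not identically 0

Only (B) has zero time-derivative. So x^2 + y^2 (the squared radius; trajectories are circles) is the conserved quantity.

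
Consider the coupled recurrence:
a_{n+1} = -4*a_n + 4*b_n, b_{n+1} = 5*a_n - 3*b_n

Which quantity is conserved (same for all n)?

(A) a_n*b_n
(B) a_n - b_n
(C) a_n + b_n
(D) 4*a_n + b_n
C

Replace a_n by a_{n+1} = -4*a_n + 4*b_n and b_n by b_{n+1} = 5*a_n - 3*b_n in each option and simplify:
(A) a_n*b_n  ->  (-4*a_n + 4*b_n)*(5*a_n - 3*b_n) = -20*a_n^2 + 32*a_n*b_n - 12*b_n^2   [not conserved]
(B) a_n - b_n  ->  (-4*a_n + 4*b_n) - (5*a_n - 3*b_n) = -9*a_n + 7*b_n   [not conserved]
(C) a_n + b_n  ->  (-4*a_n + 4*b_n) + (5*a_n - 3*b_n) = a_n + b_n   [conserved]
(D) 4*a_n + b_n  ->  4*(-4*a_n + 4*b_n) + (5*a_n - 3*b_n) = -11*a_n + 13*b_n   [not conserved]

Only (C) a_n + b_n returns to itself after one step, so it is the conserved quantity.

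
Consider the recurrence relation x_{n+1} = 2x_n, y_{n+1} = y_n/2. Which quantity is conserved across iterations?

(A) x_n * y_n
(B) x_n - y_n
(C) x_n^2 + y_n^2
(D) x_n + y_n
A

For the recurrence x_{n+1} = 2x_n, y_{n+1} = y_n/2:

x_{n+1} * y_{n+1} = (2x_n) * (y_n/2) = x_n * y_n
The product is conserved.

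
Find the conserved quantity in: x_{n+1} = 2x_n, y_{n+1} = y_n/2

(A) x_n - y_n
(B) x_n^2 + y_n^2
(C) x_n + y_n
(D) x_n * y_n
D

For the recurrence x_{n+1} = 2x_n, y_{n+1} = y_n/2:

x_{n+1} * y_{n+1} = (2x_n) * (y_n/2) = x_n * y_n
The product is conserved.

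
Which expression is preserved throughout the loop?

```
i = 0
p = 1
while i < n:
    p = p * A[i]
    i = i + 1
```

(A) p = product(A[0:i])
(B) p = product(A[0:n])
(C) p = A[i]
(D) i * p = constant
A

A loop invariant must hold before the first iteration and be re-established by every execution of the body.

(A) p = product(A[0:i]): Initially i = 0 and p = 1 = product of the empty slice A[0:0]. If p = product(A[0:i]) holds at the top of an iteration, the body sets p to product(A[0:i]) * A[i] = product(A[0:i+1]) and then i to i+1, so the property is restored. At exit i = n, giving p = product(A[0:n]).

The other options fail:
(B) p = product(A[0:n]): false before the loop (p = 1, not the full product) -- it only becomes true at exit.
(C) p = A[i]: after the first iteration p = A[0] but i = 1; in general p is a product of several elements, not a single one.
(D) i * p = constant: initially i * p = 0, but after one iteration it is 1 * A[0], which is nonzero in general.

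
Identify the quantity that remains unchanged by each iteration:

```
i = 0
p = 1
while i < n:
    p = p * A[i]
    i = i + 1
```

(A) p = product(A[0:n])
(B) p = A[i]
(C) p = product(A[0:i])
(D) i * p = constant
C

A loop invariant must hold before the first iteration and be re-established by every execution of the body.

(C) p = product(A[0:i]): Initially i = 0 and p = 1 = product of the empty slice A[0:0]. If p = product(A[0:i]) holds at the top of an iteration, the body sets p to product(A[0:i]) * A[i] = product(A[0:i+1]) and then i to i+1, so the property is restored. At exit i = n, giving p = product(A[0:n]).

The other options fail:
(A) p = product(A[0:n]): false before the loop (p = 1, not the full product) -- it only becomes true at exit.
(B) p = A[i]: after the first iteration p = A[0] but i = 1; in general p is a product of several elements, not a single one.
(D) i * p = constant: initially i * p = 0, but after one iteration it is 1 * A[0], which is nonzero in general.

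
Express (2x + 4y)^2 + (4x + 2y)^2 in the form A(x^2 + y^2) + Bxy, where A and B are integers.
20(x^2 + y^2) + 32xy

Expanding: (2x + 4y)^2 = 4x^2 + 16xy + 16y^2
(4x + 2y)^2 = 16x^2 + 16xy + 4y^2
Sum = (4+16)(x^2+y^2) + 32xy = 20(x^2 + y^2) + 32xy
This is symmetric in x and y.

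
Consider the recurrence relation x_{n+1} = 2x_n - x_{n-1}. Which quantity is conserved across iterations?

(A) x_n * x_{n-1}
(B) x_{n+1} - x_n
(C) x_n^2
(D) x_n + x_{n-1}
B

For the recurrence x_{n+1} = 2x_n - x_{n-1}:

If x_{n+1} = 2x_n - x_{n-1}, then:
x_{n+1} - x_n = x_n - x_{n-1}
The first difference is constant throughout the sequence.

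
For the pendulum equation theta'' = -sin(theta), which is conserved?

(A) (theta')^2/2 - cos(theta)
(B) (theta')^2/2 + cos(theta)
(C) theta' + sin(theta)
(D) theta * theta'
A

A first integral I satisfies dI/dt = 0 along every solution. Differentiate each option and use the equation of motion:
(A) d/dt[(theta')^2/2 - cos(theta)] = theta' theta'' + sin(theta) theta' = theta'(-sin(theta)) + theta' sin(theta) = 0
(B) d/dt[(theta')^2/2 + cos(theta)] = theta' theta'' - sin(theta) theta' = -2 theta' sin(theta), not identically 0
(C) d/dt[theta' + sin(theta)] = theta'' + cos(theta) theta' = -sin(theta) + theta' cos(theta), not identically 0
(D) d/dt[theta * theta'] = (theta')^2 + theta theta'' = (theta')^2 - theta sin(theta), not identically 0

Only (A) has zero time-derivative. This is the total energy: kinetic (theta')^2/2 plus potential -cos(theta).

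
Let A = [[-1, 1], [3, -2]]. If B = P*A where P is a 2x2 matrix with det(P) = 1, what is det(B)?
-1

By the multiplicative property of determinants, det(B) = det(P*A) = det(P) * det(A) = det(A),
so the determinant is invariant under multiplication by any determinant-1 matrix; we just need det(A).

det(A) = (-1)(-2) - (1)(3) = 2 - 3 = -1

Therefore det(B) = 1 * (-1) = -1.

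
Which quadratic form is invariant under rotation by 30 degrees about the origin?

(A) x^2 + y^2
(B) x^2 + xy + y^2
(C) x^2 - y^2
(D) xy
A

Rotation by 30 degrees sends (x, y) to (sqrt(3)x/2 - y/2, x/2 + sqrt(3)y/2).
Substitute the transformed coordinates into each option and compare with the original:
(A) x^2 + y^2  ->  (sqrt(3)x/2 - y/2)^2 + (x/2 + sqrt(3)y/2)^2 = x^2 + y^2   [equals x^2 + y^2: invariant]
(B) x^2 + xy + y^2  ->  (sqrt(3)x/2 - y/2)^2 + (sqrt(3)x/2 - y/2)(x/2 + sqrt(3)y/2) + (x/2 + sqrt(3)y/2)^2 = sqrt(3)x^2/4 + x^2 + xy/2 - sqrt(3)y^2/4 + y^2   [differs from x^2 + xy + y^2: not invariant]
(C) x^2 - y^2  ->  (sqrt(3)x/2 - y/2)^2 - (x/2 + sqrt(3)y/2)^2 = x^2/2 - sqrt(3)xy - y^2/2   [differs from x^2 - y^2: not invariant]
(D) xy  ->  (sqrt(3)x/2 - y/2)(x/2 + sqrt(3)y/2) = sqrt(3)x^2/4 + xy/2 - sqrt(3)y^2/4   [differs from xy: not invariant]

Only option (A), x^2 + y^2, is unchanged by the transformation.
x^2 + y^2 is the squared distance from the origin, which rotations preserve.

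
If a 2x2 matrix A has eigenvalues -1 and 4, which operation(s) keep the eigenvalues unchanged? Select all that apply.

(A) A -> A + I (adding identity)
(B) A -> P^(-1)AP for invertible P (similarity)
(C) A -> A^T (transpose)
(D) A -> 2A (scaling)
B and C

Eigenvalues are preserved by:
1. Similarity transformations: A -> P^(-1)AP (same characteristic polynomial)
2. Transpose: A^T has the same eigenvalues as A

Eigenvalues are NOT preserved by:
- Adding identity: eigenvalues become -1+1, 4+1
- Scaling: eigenvalues become -2, 8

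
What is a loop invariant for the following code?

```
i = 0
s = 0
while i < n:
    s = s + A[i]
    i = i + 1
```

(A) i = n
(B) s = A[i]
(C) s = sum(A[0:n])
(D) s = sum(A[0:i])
D

A loop invariant must hold before the first iteration and be re-established by every execution of the body.

(D) s = sum(A[0:i]): Initially i = 0 and s = 0 = sum of the empty slice A[0:0]. If s = sum(A[0:i]) holds at the top of an iteration, the body sets s to sum(A[0:i]) + A[i] = sum(A[0:i+1]) and then i to i+1, so s = sum(A[0:i]) holds again. At exit i = n, giving s = sum(A[0:n]).

The other options fail:
(A) i = n: false initially (i = 0); it is the exit condition, not an invariant.
(B) s = A[i]: after the first iteration s = A[0] but i = 1, so s = A[i] compares s with the wrong element (and fails in general).
(C) s = sum(A[0:n]): false before the loop (s = 0, not the full sum) -- it only becomes true at exit.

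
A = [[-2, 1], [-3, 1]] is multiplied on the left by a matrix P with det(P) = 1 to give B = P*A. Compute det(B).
1

By the multiplicative property of determinants, det(B) = det(P*A) = det(P) * det(A) = det(A),
so the determinant is invariant under multiplication by any determinant-1 matrix; we just need det(A).

det(A) = (-2)(1) - (1)(-3) = -2 - (-3) = 1

Therefore det(B) = 1 * 1 = 1.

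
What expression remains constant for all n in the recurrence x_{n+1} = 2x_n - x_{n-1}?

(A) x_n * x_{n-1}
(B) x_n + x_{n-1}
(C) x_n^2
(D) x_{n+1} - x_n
D

For the recurrence x_{n+1} = 2x_n - x_{n-1}:

If x_{n+1} = 2x_n - x_{n-1}, then:
x_{n+1} - x_n = x_n - x_{n-1}
The first difference is constant throughout the sequence.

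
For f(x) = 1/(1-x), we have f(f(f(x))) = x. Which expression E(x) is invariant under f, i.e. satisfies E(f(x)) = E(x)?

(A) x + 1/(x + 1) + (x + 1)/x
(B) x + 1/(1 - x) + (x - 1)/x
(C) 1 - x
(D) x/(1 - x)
B

Replace x by f(x) = 1/(1 - x) in each option and simplify. As a quick numerical cross-check, also compare E(5) with E(f(5)) = E(-1/4).

(A) x + 1/(x + 1) + (x + 1)/x  ->  (1/(1 - x)) + 1/((1/(1 - x)) + 1) + ((1/(1 - x)) + 1)/(1/(1 - x)) = (-x^3 + 6x^2 - 11x + 7)/(x^2 - 3x + 2); check: E(5) = 191/30 but E(-1/4) = -23/12.   [not invariant]
(B) x + 1/(1 - x) + (x - 1)/x  ->  (1/(1 - x)) + 1/(1 - (1/(1 - x))) + ((1/(1 - x)) - 1)/(1/(1 - x)), which simplifies back to x + 1/(1 - x) + (x - 1)/x; check: E(5) = 111/20, E(-1/4) = 111/20.   [invariant]
(C) 1 - x  ->  1 - (1/(1 - x)) = x/(x - 1); check: E(5) = -4 but E(-1/4) = 5/4.   [not invariant]
(D) x/(1 - x)  ->  (1/(1 - x))/(1 - (1/(1 - x))) = -1/x; check: E(5) = -5/4 but E(-1/4) = -1/5.   [not invariant]

Only (B) is unchanged. Indeed f(f(x)) = 1/(1 - 1/(1-x)) = (1-x)/(-x) = (x-1)/x, so E(x) = x + f(x) + f(f(x)) is the sum over the whole 3-cycle; applying f just permutes the three terms cyclically (x -> f(x) -> f(f(x)) -> x), leaving the sum unchanged.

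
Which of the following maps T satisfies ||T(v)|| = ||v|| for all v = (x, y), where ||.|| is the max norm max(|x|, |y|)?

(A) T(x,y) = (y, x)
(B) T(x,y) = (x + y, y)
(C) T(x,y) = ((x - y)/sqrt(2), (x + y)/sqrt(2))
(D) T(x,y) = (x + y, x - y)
A

A transformation preserves a norm if ||T(v)|| = ||v|| for every v; a single vector where the norm changes rules an option out.

(A) T(x,y) = (y, x): preserves the norm -- it only permutes the coordinates and/or flips signs, which leaves max(|x|, |y|) unchanged.
(B) T(x,y) = (x + y, y): v = (1, 1) has norm max(|1|, |1|) = 1, but T(v) = (2, 1) has norm 2 -- not preserved.
(C) T(x,y) = ((x - y)/sqrt(2), (x + y)/sqrt(2)): v = (1, 0) has norm max(|1|, |0|) = 1, but T(v) = (sqrt(2)/2, sqrt(2)/2) has norm sqrt(2)/2 -- not preserved.
(D) T(x,y) = (x + y, x - y): v = (1, 1) has norm max(|1|, |1|) = 1, but T(v) = (2, 0) has norm 2 -- not preserved.

Therefore the answer is (A).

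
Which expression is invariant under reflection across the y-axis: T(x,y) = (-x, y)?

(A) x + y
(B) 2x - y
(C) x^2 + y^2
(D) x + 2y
C

The map is reflection across the y-axis: T(x,y) = (-x, y).
Substitute the transformed coordinates into each option and compare with the original:
(A) x + y  ->  (-x) + (y) = -x + y   [differs from x + y: not invariant]
(B) 2x - y  ->  2(-x) - (y) = -2x - y   [differs from 2x - y: not invariant]
(C) x^2 + y^2  ->  (-x)^2 + (y)^2 = x^2 + y^2   [equals x^2 + y^2: invariant]
(D) x + 2y  ->  (-x) + 2(y) = -x + 2y   [differs from x + 2y: not invariant]

Only option (C), x^2 + y^2, is unchanged by the transformation.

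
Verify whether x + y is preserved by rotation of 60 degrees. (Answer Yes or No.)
No

Applying rotation by 60 degrees: x' = x*cos(60 degrees) - y*sin(60 degrees) = x/2 - sqrt(3)y/2, y' = x*sin(60 degrees) + y*cos(60 degrees) = sqrt(3)x/2 + y/2

Substituting into x + y:
(x/2 - sqrt(3)y/2) + (sqrt(3)x/2 + y/2)
= x/2 + sqrt(3)x/2 - sqrt(3)y/2 + y/2

This differs from the original expression x + y, so it is NOT invariant.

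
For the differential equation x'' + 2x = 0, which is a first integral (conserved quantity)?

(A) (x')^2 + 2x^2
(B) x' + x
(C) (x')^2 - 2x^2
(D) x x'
A

A first integral I satisfies dI/dt = 0 along every solution. Differentiate each option and use the equation of motion:
(A) d/dt[(x')^2 + 2x^2] = 2x'x'' + 4x x' = 2x'(-2x) + 4x x' = 0
(B) d/dt[x' + x] = x'' + x' = -2x + x', not identically 0
(C) d/dt[(x')^2 - 2x^2] = 2x'x'' - 4x x' = -8x x', not identically 0
(D) d/dt[x x'] = (x')^2 + x x'' = (x')^2 - 2x^2, not identically 0

Only (A) has zero time-derivative. So the energy-like quantity (x')^2 + 2x^2 is the first integral.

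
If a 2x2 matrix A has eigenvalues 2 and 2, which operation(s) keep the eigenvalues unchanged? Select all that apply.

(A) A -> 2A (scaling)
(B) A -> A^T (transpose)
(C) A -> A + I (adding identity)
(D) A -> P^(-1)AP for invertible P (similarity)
B and D

Eigenvalues are preserved by:
1. Similarity transformations: A -> P^(-1)AP (same characteristic polynomial)
2. Transpose: A^T has the same eigenvalues as A

Eigenvalues are NOT preserved by:
- Adding identity: eigenvalues become 2+1, 2+1
- Scaling: eigenvalues become 4, 4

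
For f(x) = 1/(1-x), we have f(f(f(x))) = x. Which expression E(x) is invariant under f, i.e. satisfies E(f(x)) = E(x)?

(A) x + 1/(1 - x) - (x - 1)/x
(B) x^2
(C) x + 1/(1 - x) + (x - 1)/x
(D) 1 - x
C

Replace x by f(x) = 1/(1 - x) in each option and simplify. As a quick numerical cross-check, also compare E(3) with E(f(3)) = E(-1/2).

(A) x + 1/(1 - x) - (x - 1)/x  ->  (1/(1 - x)) + 1/(1 - (1/(1 - x))) - ((1/(1 - x)) - 1)/(1/(1 - x)) = (x^2(1 - x) - x + (x - 1)^2)/(x(x - 1)); check: E(3) = 11/6 but E(-1/2) = -17/6.   [not invariant]
(B) x^2  ->  (1/(1 - x))^2 = (x - 1)^(-2); check: E(3) = 9 but E(-1/2) = 1/4.   [not invariant]
(C) x + 1/(1 - x) + (x - 1)/x  ->  (1/(1 - x)) + 1/(1 - (1/(1 - x))) + ((1/(1 - x)) - 1)/(1/(1 - x)), which simplifies back to x + 1/(1 - x) + (x - 1)/x; check: E(3) = 19/6, E(-1/2) = 19/6.   [invariant]
(D) 1 - x  ->  1 - (1/(1 - x)) = x/(x - 1); check: E(3) = -2 but E(-1/2) = 3/2.   [not invariant]

Only (C) is unchanged. Indeed f(f(x)) = 1/(1 - 1/(1-x)) = (1-x)/(-x) = (x-1)/x, so E(x) = x + f(x) + f(f(x)) is the sum over the whole 3-cycle; applying f just permutes the three terms cyclically (x -> f(x) -> f(f(x)) -> x), leaving the sum unchanged.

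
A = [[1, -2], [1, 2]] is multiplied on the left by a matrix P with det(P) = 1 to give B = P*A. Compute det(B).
4

By the multiplicative property of determinants, det(B) = det(P*A) = det(P) * det(A) = det(A),
so the determinant is invariant under multiplication by any determinant-1 matrix; we just need det(A).

det(A) = (1)(2) - (-2)(1) = 2 - (-2) = 4

Therefore det(B) = 1 * 4 = 4.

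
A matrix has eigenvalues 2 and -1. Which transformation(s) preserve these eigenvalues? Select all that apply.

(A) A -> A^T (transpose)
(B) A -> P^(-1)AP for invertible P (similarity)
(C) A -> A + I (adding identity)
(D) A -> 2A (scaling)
A and B

Eigenvalues are preserved by:
1. Similarity transformations: A -> P^(-1)AP (same characteristic polynomial)
2. Transpose: A^T has the same eigenvalues as A

Eigenvalues are NOT preserved by:
- Adding identity: eigenvalues become 2+1, -1+1
- Scaling: eigenvalues become 4, -2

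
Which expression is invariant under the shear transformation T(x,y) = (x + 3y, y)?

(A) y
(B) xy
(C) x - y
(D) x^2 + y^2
A

Under the shear T(x,y) = (x + 3y, y):
Substitute the transformed coordinates into each option and compare with the original:
(A) y  ->  (y) = y   [equals y: invariant]
(B) xy  ->  (x + 3y)(y) = xy + 3y^2   [differs from xy: not invariant]
(C) x - y  ->  (x + 3y) - (y) = x + 2y   [differs from x - y: not invariant]
(D) x^2 + y^2  ->  (x + 3y)^2 + (y)^2 = x^2 + 6xy + 10y^2   [differs from x^2 + y^2: not invariant]

Only option (A), y, is unchanged by the transformation.
A horizontal shear moves points parallel to the x-axis, so the y-coordinate (and any function of y alone) is unchanged.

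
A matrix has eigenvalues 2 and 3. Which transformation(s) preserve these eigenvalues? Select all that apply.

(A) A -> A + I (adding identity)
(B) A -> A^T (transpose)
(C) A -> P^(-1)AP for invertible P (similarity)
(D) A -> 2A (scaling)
B and C

Eigenvalues are preserved by:
1. Similarity transformations: A -> P^(-1)AP (same characteristic polynomial)
2. Transpose: A^T has the same eigenvalues as A

Eigenvalues are NOT preserved by:
- Adding identity: eigenvalues become 2+1, 3+1
- Scaling: eigenvalues become 4, 6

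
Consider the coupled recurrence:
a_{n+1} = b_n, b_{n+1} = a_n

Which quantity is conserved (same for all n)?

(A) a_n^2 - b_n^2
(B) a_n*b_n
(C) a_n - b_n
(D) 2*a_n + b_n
B

Replace a_n by a_{n+1} = b_n and b_n by b_{n+1} = a_n in each option and simplify:
(A) a_n^2 - b_n^2  ->  (b_n)^2 - (a_n)^2 = -a_n^2 + b_n^2   [not conserved]
(B) a_n*b_n  ->  (b_n)*(a_n) = a_n*b_n   [conserved]
(C) a_n - b_n  ->  (b_n) - (a_n) = -a_n + b_n   [not conserved]
(D) 2*a_n + b_n  ->  2*(b_n) + (a_n) = a_n + 2*b_n   [not conserved]

Only (B) a_n*b_n returns to itself after one step, so it is the conserved quantity.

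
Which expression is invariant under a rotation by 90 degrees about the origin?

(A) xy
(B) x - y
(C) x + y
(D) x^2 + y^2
D

A rotation by 90 degrees sends (x, y) to (-y, x).
Substitute the transformed coordinates into each option and compare with the original:
(A) xy  ->  (-y)(x) = -xy   [differs from xy: not invariant]
(B) x - y  ->  (-y) - (x) = -x - y   [differs from x - y: not invariant]
(C) x + y  ->  (-y) + (x) = x - y   [differs from x + y: not invariant]
(D) x^2 + y^2  ->  (-y)^2 + (x)^2 = x^2 + y^2   [equals x^2 + y^2: invariant]

Only option (D), x^2 + y^2, is unchanged by the transformation.
Geometrically, x^2 + y^2 is the squared distance from the origin, which every rotation about the origin preserves.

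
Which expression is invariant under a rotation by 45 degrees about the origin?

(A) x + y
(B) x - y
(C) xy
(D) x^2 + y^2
D

A rotation by 45 degrees sends (x, y) to (sqrt(2)x/2 - sqrt(2)y/2, sqrt(2)x/2 + sqrt(2)y/2).
Substitute the transformed coordinates into each option and compare with the original:
(A) x + y  ->  (sqrt(2)x/2 - sqrt(2)y/2) + (sqrt(2)x/2 + sqrt(2)y/2) = sqrt(2)x   [differs from x + y: not invariant]
(B) x - y  ->  (sqrt(2)x/2 - sqrt(2)y/2) - (sqrt(2)x/2 + sqrt(2)y/2) = -sqrt(2)y   [differs from x - y: not invariant]
(C) xy  ->  (sqrt(2)x/2 - sqrt(2)y/2)(sqrt(2)x/2 + sqrt(2)y/2) = x^2/2 - y^2/2   [differs from xy: not invariant]
(D) x^2 + y^2  ->  (sqrt(2)x/2 - sqrt(2)y/2)^2 + (sqrt(2)x/2 + sqrt(2)y/2)^2 = x^2 + y^2   [equals x^2 + y^2: invariant]

Only option (D), x^2 + y^2, is unchanged by the transformation.
Geometrically, x^2 + y^2 is the squared distance from the origin, which every rotation about the origin preserves.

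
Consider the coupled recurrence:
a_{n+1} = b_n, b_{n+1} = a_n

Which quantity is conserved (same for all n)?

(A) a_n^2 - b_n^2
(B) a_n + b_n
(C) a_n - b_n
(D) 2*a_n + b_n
B

Replace a_n by a_{n+1} = b_n and b_n by b_{n+1} = a_n in each option and simplify:
(A) a_n^2 - b_n^2  ->  (b_n)^2 - (a_n)^2 = -a_n^2 + b_n^2   [not conserved]
(B) a_n + b_n  ->  (b_n) + (a_n) = a_n + b_n   [conserved]
(C) a_n - b_n  ->  (b_n) - (a_n) = -a_n + b_n   [not conserved]
(D) 2*a_n + b_n  ->  2*(b_n) + (a_n) = a_n + 2*b_n   [not conserved]

Only (B) a_n + b_n returns to itself after one step, so it is the conserved quantity.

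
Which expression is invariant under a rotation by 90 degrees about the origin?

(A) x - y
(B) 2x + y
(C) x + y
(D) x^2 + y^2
D

A rotation by 90 degrees sends (x, y) to (-y, x).
Substitute the transformed coordinates into each option and compare with the original:
(A) x - y  ->  (-y) - (x) = -x - y   [differs from x - y: not invariant]
(B) 2x + y  ->  2(-y) + (x) = x - 2y   [differs from 2x + y: not invariant]
(C) x + y  ->  (-y) + (x) = x - y   [differs from x + y: not invariant]
(D) x^2 + y^2  ->  (-y)^2 + (x)^2 = x^2 + y^2   [equals x^2 + y^2: invariant]

Only option (D), x^2 + y^2, is unchanged by the transformation.
Geometrically, x^2 + y^2 is the squared distance from the origin, which every rotation about the origin preserves.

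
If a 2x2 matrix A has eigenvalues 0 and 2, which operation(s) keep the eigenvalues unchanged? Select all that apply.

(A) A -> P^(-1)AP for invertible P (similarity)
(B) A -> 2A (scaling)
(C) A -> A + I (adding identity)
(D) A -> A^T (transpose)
A and D

Eigenvalues are preserved by:
1. Similarity transformations: A -> P^(-1)AP (same characteristic polynomial)
2. Transpose: A^T has the same eigenvalues as A

Eigenvalues are NOT preserved by:
- Adding identity: eigenvalues become 0+1, 2+1
- Scaling: eigenvalues become 0, 4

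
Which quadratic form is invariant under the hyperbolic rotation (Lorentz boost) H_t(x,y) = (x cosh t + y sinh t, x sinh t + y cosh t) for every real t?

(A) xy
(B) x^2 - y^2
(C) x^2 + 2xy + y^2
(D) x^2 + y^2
B

Write x' = x cosh t + y sinh t, y' = x sinh t + y cosh t and substitute into each option:
(A) xy: (x cosh t + y sinh t)(x sinh t + y cosh t) = xy(cosh^2 t + sinh^2 t) + (x^2 + y^2) sinh t cosh t = xy cosh 2t + (x^2 + y^2)(sinh 2t)/2   [not invariant for t != 0]
(B) x^2 - y^2: (x cosh t + y sinh t)^2 - (x sinh t + y cosh t)^2 = x^2(cosh^2 t - sinh^2 t) + 2xy(cosh t sinh t - sinh t cosh t) + y^2(sinh^2 t - cosh^2 t) = x^2 - y^2   [invariant, using cosh^2 t - sinh^2 t = 1]
(C) x^2 + 2xy + y^2: (x' + y')^2 with x' + y' = (x + y)(cosh t + sinh t) = (x + y)e^t, so it becomes (x + y)^2 e^(2t)   [not invariant for t != 0]
(D) x^2 + y^2: (x cosh t + y sinh t)^2 + (x sinh t + y cosh t)^2 = (x^2 + y^2)(cosh^2 t + sinh^2 t) + 4xy sinh t cosh t = (x^2 + y^2) cosh 2t + 2xy sinh 2t   [not invariant for t != 0]

Only (B) x^2 - y^2 is unchanged; it is the Minkowski form preserved by Lorentz boosts, just as x^2 + y^2 is preserved by ordinary rotations.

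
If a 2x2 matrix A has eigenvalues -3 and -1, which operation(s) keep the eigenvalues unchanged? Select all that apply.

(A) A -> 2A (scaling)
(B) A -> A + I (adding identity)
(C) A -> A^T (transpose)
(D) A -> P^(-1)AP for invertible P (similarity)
C and D

Eigenvalues are preserved by:
1. Similarity transformations: A -> P^(-1)AP (same characteristic polynomial)
2. Transpose: A^T has the same eigenvalues as A

Eigenvalues are NOT preserved by:
- Adding identity: eigenvalues become -3+1, -1+1
- Scaling: eigenvalues become -6, -2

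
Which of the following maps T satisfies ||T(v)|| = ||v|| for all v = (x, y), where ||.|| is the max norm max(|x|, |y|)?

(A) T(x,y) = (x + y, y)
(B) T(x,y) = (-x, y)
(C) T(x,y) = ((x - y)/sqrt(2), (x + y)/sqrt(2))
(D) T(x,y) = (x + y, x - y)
B

A transformation preserves a norm if ||T(v)|| = ||v|| for every v; a single vector where the norm changes rules an option out.

(A) T(x,y) = (x + y, y): v = (1, 1) has norm max(|1|, |1|) = 1, but T(v) = (2, 1) has norm 2 -- not preserved.
(B) T(x,y) = (-x, y): preserves the norm -- it only permutes the coordinates and/or flips signs, which leaves max(|x|, |y|) unchanged.
(C) T(x,y) = ((x - y)/sqrt(2), (x + y)/sqrt(2)): v = (1, 0) has norm max(|1|, |0|) = 1, but T(v) = (sqrt(2)/2, sqrt(2)/2) has norm sqrt(2)/2 -- not preserved.
(D) T(x,y) = (x + y, x - y): v = (1, 1) has norm max(|1|, |1|) = 1, but T(v) = (2, 0) has norm 2 -- not preserved.

Therefore the answer is (B).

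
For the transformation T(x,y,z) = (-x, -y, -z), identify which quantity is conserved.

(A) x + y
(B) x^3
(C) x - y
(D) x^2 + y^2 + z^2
D

Apply T(x,y,z) = (-x, -y, -z) to each option, i.e. replace (x, y, z) by the transformed coordinates.
Substitute the transformed coordinates into each option and compare with the original:
(A) x + y  ->  (-x) + (-y) = -x - y   [differs from x + y: not invariant]
(B) x^3  ->  (-x)^3 = -x^3   [differs from x^3: not invariant]
(C) x - y  ->  (-x) - (-y) = -x + y   [differs from x - y: not invariant]
(D) x^2 + y^2 + z^2  ->  (-x)^2 + (-y)^2 + (-z)^2 = x^2 + y^2 + z^2   [equals x^2 + y^2 + z^2: invariant]

Only option (D), x^2 + y^2 + z^2, is unchanged by the transformation.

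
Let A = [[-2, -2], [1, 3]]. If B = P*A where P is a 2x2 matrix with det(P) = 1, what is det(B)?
-4

By the multiplicative property of determinants, det(B) = det(P*A) = det(P) * det(A) = det(A),
so the determinant is invariant under multiplication by any determinant-1 matrix; we just need det(A).

det(A) = (-2)(3) - (-2)(1) = -6 - (-2) = -4

Therefore det(B) = 1 * (-4) = -4.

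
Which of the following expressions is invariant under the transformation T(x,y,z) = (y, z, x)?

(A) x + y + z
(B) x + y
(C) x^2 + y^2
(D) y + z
A

Apply T(x,y,z) = (y, z, x) to each option, i.e. replace (x, y, z) by the transformed coordinates.
Substitute the transformed coordinates into each option and compare with the original:
(A) x + y + z  ->  (y) + (z) + (x) = x + y + z   [equals x + y + z: invariant]
(B) x + y  ->  (y) + (z) = y + z   [differs from x + y: not invariant]
(C) x^2 + y^2  ->  (y)^2 + (z)^2 = y^2 + z^2   [differs from x^2 + y^2: not invariant]
(D) y + z  ->  (z) + (x) = x + z   [differs from y + z: not invariant]

Only option (A), x + y + z, is unchanged by the transformation.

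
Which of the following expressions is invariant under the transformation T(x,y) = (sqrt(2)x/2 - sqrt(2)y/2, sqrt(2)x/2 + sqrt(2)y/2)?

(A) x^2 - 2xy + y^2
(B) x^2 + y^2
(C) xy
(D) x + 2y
B

An expression E(x,y) is invariant under T if E(T(x,y)) = E(x,y). Here T(x,y) = (sqrt(2)x/2 - sqrt(2)y/2, sqrt(2)x/2 + sqrt(2)y/2).
Substitute the transformed coordinates into each option and compare with the original:
(A) x^2 - 2xy + y^2  ->  (sqrt(2)x/2 - sqrt(2)y/2)^2 - 2(sqrt(2)x/2 - sqrt(2)y/2)(sqrt(2)x/2 + sqrt(2)y/2) + (sqrt(2)x/2 + sqrt(2)y/2)^2 = 2y^2   [differs from x^2 - 2xy + y^2: not invariant]
(B) x^2 + y^2  ->  (sqrt(2)x/2 - sqrt(2)y/2)^2 + (sqrt(2)x/2 + sqrt(2)y/2)^2 = x^2 + y^2   [equals x^2 + y^2: invariant]
(C) xy  ->  (sqrt(2)x/2 - sqrt(2)y/2)(sqrt(2)x/2 + sqrt(2)y/2) = x^2/2 - y^2/2   [differs from xy: not invariant]
(D) x + 2y  ->  (sqrt(2)x/2 - sqrt(2)y/2) + 2(sqrt(2)x/2 + sqrt(2)y/2) = 3sqrt(2)x/2 + sqrt(2)y/2   [differs from x + 2y: not invariant]

Only option (B), x^2 + y^2, is unchanged by the transformation.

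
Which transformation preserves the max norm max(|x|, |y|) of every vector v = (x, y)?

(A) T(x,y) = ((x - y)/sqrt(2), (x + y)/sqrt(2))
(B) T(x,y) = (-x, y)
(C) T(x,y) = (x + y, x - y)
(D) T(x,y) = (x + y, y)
B

A transformation preserves a norm if ||T(v)|| = ||v|| for every v; a single vector where the norm changes rules an option out.

(A) T(x,y) = ((x - y)/sqrt(2), (x + y)/sqrt(2)): v = (1, 0) has norm max(|1|, |0|) = 1, but T(v) = (sqrt(2)/2, sqrt(2)/2) has norm sqrt(2)/2 -- not preserved.
(B) T(x,y) = (-x, y): preserves the norm -- it only permutes the coordinates and/or flips signs, which leaves max(|x|, |y|) unchanged.
(C) T(x,y) = (x + y, x - y): v = (1, 1) has norm max(|1|, |1|) = 1, but T(v) = (2, 0) has norm 2 -- not preserved.
(D) T(x,y) = (x + y, y): v = (1, 1) has norm max(|1|, |1|) = 1, but T(v) = (2, 1) has norm 2 -- not preserved.

Therefore the answer is (B).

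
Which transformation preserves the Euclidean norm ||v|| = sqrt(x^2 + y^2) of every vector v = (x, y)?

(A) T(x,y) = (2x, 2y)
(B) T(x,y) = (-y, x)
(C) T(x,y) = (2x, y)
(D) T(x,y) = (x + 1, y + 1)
B

A transformation preserves a norm if ||T(v)|| = ||v|| for every v; a single vector where the norm changes rules an option out.

(A) T(x,y) = (2x, 2y): v = (1, 0) has norm sqrt((1)^2 + (0)^2) = 1, but T(v) = (2, 0) has norm 2 -- not preserved.
(B) T(x,y) = (-y, x): preserves the norm -- it is an orthogonal map (a rotation/reflection), and (-y)^2 + (x)^2 simplifies to x^2 + y^2.
(C) T(x,y) = (2x, y): v = (1, 0) has norm sqrt((1)^2 + (0)^2) = 1, but T(v) = (2, 0) has norm 2 -- not preserved.
(D) T(x,y) = (x + 1, y + 1): v = (1, 0) has norm sqrt((1)^2 + (0)^2) = 1, but T(v) = (2, 1) has norm sqrt(5) -- not preserved.

Therefore the answer is (B).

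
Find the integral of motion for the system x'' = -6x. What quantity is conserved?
E = (x')^2 + 6x^2

Multiply the equation by x':
x' * x'' = -6x * x'
The left side is d/dt[(x')^2/2] and the right side is d/dt[-6x^2/2], so
d/dt[(x')^2/2 + 6x^2/2] = 0, i.e. (x')^2/2 + 6x^2/2 = constant.
Multiplying by 2, the integral of motion is E = (x')^2 + 6x^2.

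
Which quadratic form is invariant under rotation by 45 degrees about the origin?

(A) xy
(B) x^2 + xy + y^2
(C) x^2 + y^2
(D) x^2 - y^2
C

Rotation by 45 degrees sends (x, y) to (sqrt(2)x/2 - sqrt(2)y/2, sqrt(2)x/2 + sqrt(2)y/2).
Substitute the transformed coordinates into each option and compare with the original:
(A) xy  ->  (sqrt(2)x/2 - sqrt(2)y/2)(sqrt(2)x/2 + sqrt(2)y/2) = x^2/2 - y^2/2   [differs from xy: not invariant]
(B) x^2 + xy + y^2  ->  (sqrt(2)x/2 - sqrt(2)y/2)^2 + (sqrt(2)x/2 - sqrt(2)y/2)(sqrt(2)x/2 + sqrt(2)y/2) + (sqrt(2)x/2 + sqrt(2)y/2)^2 = 3x^2/2 + y^2/2   [differs from x^2 + xy + y^2: not invariant]
(C) x^2 + y^2  ->  (sqrt(2)x/2 - sqrt(2)y/2)^2 + (sqrt(2)x/2 + sqrt(2)y/2)^2 = x^2 + y^2   [equals x^2 + y^2: invariant]
(D) x^2 - y^2  ->  (sqrt(2)x/2 - sqrt(2)y/2)^2 - (sqrt(2)x/2 + sqrt(2)y/2)^2 = -2xy   [differs from x^2 - y^2: not invariant]

Only option (C), x^2 + y^2, is unchanged by the transformation.
x^2 + y^2 is the squared distance from the origin, which rotations preserve.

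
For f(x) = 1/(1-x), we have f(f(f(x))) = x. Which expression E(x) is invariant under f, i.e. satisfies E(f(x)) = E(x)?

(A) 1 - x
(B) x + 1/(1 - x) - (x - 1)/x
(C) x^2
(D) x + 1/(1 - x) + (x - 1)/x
D

Replace x by f(x) = 1/(1 - x) in each option and simplify. As a quick numerical cross-check, also compare E(3) with E(f(3)) = E(-1/2).

(A) 1 - x  ->  1 - (1/(1 - x)) = x/(x - 1); check: E(3) = -2 but E(-1/2) = 3/2.   [not invariant]
(B) x + 1/(1 - x) - (x - 1)/x  ->  (1/(1 - x)) + 1/(1 - (1/(1 - x))) - ((1/(1 - x)) - 1)/(1/(1 - x)) = (x^2(1 - x) - x + (x - 1)^2)/(x(x - 1)); check: E(3) = 11/6 but E(-1/2) = -17/6.   [not invariant]
(C) x^2  ->  (1/(1 - x))^2 = (x - 1)^(-2); check: E(3) = 9 but E(-1/2) = 1/4.   [not invariant]
(D) x + 1/(1 - x) + (x - 1)/x  ->  (1/(1 - x)) + 1/(1 - (1/(1 - x))) + ((1/(1 - x)) - 1)/(1/(1 - x)), which simplifies back to x + 1/(1 - x) + (x - 1)/x; check: E(3) = 19/6, E(-1/2) = 19/6.   [invariant]

Only (D) is unchanged. Indeed f(f(x)) = 1/(1 - 1/(1-x)) = (1-x)/(-x) = (x-1)/x, so E(x) = x + f(x) + f(f(x)) is the sum over the whole 3-cycle; applying f just permutes the three terms cyclically (x -> f(x) -> f(f(x)) -> x), leaving the sum unchanged.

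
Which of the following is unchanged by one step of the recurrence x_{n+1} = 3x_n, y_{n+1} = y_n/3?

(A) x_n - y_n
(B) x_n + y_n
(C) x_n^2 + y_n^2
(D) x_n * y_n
D

For the recurrence x_{n+1} = 3x_n, y_{n+1} = y_n/3:

x_{n+1} * y_{n+1} = (3x_n) * (y_n/3) = x_n * y_n
The product is conserved.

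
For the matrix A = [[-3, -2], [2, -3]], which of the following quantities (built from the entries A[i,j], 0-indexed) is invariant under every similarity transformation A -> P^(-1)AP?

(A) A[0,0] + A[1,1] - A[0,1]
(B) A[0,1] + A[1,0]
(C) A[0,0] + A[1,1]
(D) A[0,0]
C

A[0,0] + A[1,1] is the trace of A. By the cyclic property of the trace, tr(P^(-1)AP) = tr(APP^(-1)) = tr(A), so it is the same for every matrix similar to A.

The other combinations are not similarity invariants. For example, take P = [[1, 1], [0, 1]] (det P = 1), so P^(-1) = [[1, -1], [0, 1]] and
B = P^(-1)AP = [[-5, -4], [2, -1]].
Evaluating each option on A and on B:
(A) A[0,0] + A[1,1] - A[0,1]: -4 for A, -2 for B -> changes
(B) A[0,1] + A[1,0]: 0 for A, -2 for B -> changes
(C) A[0,0] + A[1,1]: -6 for A, -6 for B -> unchanged
(D) A[0,0]: -3 for A, -5 for B -> changes

Only (C) A[0,0] + A[1,1] = -6 survives (and it does so for every P, not just this one), so it is the invariant.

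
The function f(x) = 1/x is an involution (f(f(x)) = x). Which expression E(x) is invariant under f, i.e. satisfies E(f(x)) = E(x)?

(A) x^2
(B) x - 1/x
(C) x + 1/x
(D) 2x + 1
C

Replace x by f(x) = 1/x in each option and simplify. As a quick numerical cross-check, also compare E(4) with E(f(4)) = E(1/4).

(A) x^2  ->  (1/x)^2 = x^(-2); check: E(4) = 16 but E(1/4) = 1/16.   [not invariant]
(B) x - 1/x  ->  (1/x) - 1/(1/x) = -x + 1/x; check: E(4) = 15/4 but E(1/4) = -15/4.   [not invariant]
(C) x + 1/x  ->  (1/x) + 1/(1/x), which simplifies back to x + 1/x; check: E(4) = 17/4, E(1/4) = 17/4.   [invariant]
(D) 2x + 1  ->  2(1/x) + 1 = (x + 2)/x; check: E(4) = 9 but E(1/4) = 3/2.   [not invariant]

Only (C) is unchanged. E is symmetric under swapping x with f(x) = 1/x, which is exactly what an involution does.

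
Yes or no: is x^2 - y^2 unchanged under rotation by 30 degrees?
No

Applying rotation by 30 degrees: x' = x*cos(30 degrees) - y*sin(30 degrees) = sqrt(3)x/2 - y/2, y' = x*sin(30 degrees) + y*cos(30 degrees) = x/2 + sqrt(3)y/2

Substituting into x^2 - y^2:
(sqrt(3)x/2 - y/2)^2 - (x/2 + sqrt(3)y/2)^2
= x^2/2 - sqrt(3)xy - y^2/2

This differs from the original expression x^2 - y^2, so it is NOT invariant.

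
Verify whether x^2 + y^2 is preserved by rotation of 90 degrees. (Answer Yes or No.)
Yes

Applying rotation by 90 degrees: x' = x*cos(90 degrees) - y*sin(90 degrees) = -y, y' = x*sin(90 degrees) + y*cos(90 degrees) = x

Substituting into x^2 + y^2:
(-y)^2 + (x)^2
= x^2 + y^2

This equals the original expression x^2 + y^2, so it IS invariant.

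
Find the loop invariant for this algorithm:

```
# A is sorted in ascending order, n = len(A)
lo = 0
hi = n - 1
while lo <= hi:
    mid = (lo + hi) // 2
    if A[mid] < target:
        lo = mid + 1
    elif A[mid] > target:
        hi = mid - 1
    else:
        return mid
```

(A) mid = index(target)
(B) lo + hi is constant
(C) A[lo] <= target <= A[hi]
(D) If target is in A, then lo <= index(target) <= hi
D

A loop invariant must hold before the first iteration and be re-established by every execution of the body.

(D) If target is in A, then lo <= index(target) <= hi: Before the loop [lo, hi] = [0, n-1] covers every index. When A[mid] < target, sortedness puts target strictly to the right of mid, so setting lo = mid + 1 keeps index(target) in [lo, hi]; symmetrically for hi = mid - 1. Hence 'if target is in A then lo <= index(target) <= hi' holds after every iteration, and when lo > hi it proves target is absent.

The other options fail:
(A) mid = index(target): mid is just the current probe; it equals index(target) only on the iteration that returns.
(B) lo + hi is constant: each iteration moves exactly one of lo, hi, so lo + hi changes (e.g. 0 + (n-1) becomes (mid+1) + (n-1)).
(C) A[lo] <= target <= A[hi]: fails when target is not in A (e.g. target < A[0] already violates it before the loop), so it is not maintained in general.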